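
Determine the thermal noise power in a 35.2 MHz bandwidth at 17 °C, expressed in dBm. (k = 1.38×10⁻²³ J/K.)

−98.5 dBm

T = 17 °C + 273.15 = 290.15 K
P_n = kTB = 1.38×10⁻²³ × 290.15 × 3.52×10⁷ = 1.41×10⁻¹³ W
In dBm: 10 log₁₀(1.41×10⁻¹³ / 10⁻³) = −98.5 dBm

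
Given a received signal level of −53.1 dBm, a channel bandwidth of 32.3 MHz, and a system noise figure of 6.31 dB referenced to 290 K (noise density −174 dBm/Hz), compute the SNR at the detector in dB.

Noise floor: N = −174 + 10 log₁₀(B) + NF
10 log₁₀(3.23×10⁷) = 75.09 dB
N = −174 + 75.09 + 6.31 = −92.60 dBm
SNR = P_sig − N = −53.1 − (−92.60) = 39.50 dB → 39.5 dB

39.5 dB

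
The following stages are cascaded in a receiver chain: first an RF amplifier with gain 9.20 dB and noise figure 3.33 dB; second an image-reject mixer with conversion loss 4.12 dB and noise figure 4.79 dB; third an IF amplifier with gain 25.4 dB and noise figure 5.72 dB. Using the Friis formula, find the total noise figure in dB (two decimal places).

Convert to linear (a loss of L dB is a gain of −L dB): F_i = 10^(NF_i/10), G_i = 10^(G_i,dB/10)
  Stage 1: F_1 = 10^(3.33/10) = 2.153, G_1 = 10^(9.20/10) = 8.318
  Stage 2: F_2 = 10^(4.79/10) = 3.013, G_2 = 10^(−4.12/10) = 0.3873
  Stage 3: F_3 = 10^(5.72/10) = 3.733, G_3 = 10^(25.4/10) = 346.7
Friis cascade:
  F = 2.153 + (3.013 − 1)/8.318 + (3.733 − 1)/3.221 = 3.243
NF = 10 log₁₀(3.243) = 5.11 dB

5.11 dB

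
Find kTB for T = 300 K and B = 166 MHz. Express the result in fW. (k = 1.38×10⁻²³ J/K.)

P_n = kTB = 1.38×10⁻²³ × 300 × 1.66×10⁸ = 6.87×10⁻¹³ W = 687 fW

687 fW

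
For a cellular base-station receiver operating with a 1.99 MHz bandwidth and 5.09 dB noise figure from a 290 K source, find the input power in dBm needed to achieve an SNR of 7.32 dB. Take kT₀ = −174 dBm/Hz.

Sensitivity = −174 + 10 log₁₀(B) + NF + SNR_min
= −174 + 62.99 + 5.09 + 7.32
= −98.60 dBm → −98.6 dBm

−98.6 dBm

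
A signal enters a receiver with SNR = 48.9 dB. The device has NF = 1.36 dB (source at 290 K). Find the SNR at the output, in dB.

47.54 dB

By definition F = SNR_in/SNR_out, so in dB: SNR_out = SNR_in − NF
SNR_out = 48.9 − 1.36 = 47.54 dB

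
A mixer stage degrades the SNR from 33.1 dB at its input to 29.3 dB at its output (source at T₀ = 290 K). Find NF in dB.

NF (dB) = SNR_in(dB) − SNR_out(dB) when the source is at T₀
NF = 33.1 − 29.3 = 3.8 dB

3.8 dB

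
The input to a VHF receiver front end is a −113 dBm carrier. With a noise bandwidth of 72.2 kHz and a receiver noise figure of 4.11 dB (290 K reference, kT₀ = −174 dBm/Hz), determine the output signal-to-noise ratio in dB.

8.3 dB

Noise floor: N = −174 + 10 log₁₀(B) + NF
10 log₁₀(7.22×10⁴) = 48.59 dB
N = −174 + 48.59 + 4.11 = −121.30 dBm
SNR = P_sig − N = −113 − (−121.30) = 8.30 dB → 8.3 dB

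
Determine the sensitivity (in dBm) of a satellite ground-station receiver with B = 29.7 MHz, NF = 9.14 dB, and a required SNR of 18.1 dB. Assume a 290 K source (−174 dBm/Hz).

Sensitivity = −174 + 10 log₁₀(B) + NF + SNR_min
= −174 + 74.73 + 9.14 + 18.1
= −72.03 dBm → −72.0 dBm

−72.0 dBm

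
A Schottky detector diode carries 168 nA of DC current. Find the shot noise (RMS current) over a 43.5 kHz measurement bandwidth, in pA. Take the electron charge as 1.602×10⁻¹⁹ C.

48.4 pA

I_n = √(2qI·B)
2qI·B = 2 × 1.602×10⁻¹⁹ × 1.68×10⁻⁷ × 4.35×10⁴ = 2.34×10⁻²¹ A²
I_n = √(2.34×10⁻²¹) = 4.84×10⁻¹¹ A = 48.4 pA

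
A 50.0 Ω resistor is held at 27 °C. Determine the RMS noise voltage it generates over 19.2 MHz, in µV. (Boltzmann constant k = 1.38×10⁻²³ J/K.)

3.99 µV

T = 27 °C + 273.15 = 300.15 K
V_n = √(4kTRB)
4kTRB = 4 × 1.38×10⁻²³ × 300.15 × 5.00×10¹ × 1.92×10⁷ = 1.59×10⁻¹¹ V²
V_n = √(1.59×10⁻¹¹) = 3.99×10⁻⁶ V = 3.99 µV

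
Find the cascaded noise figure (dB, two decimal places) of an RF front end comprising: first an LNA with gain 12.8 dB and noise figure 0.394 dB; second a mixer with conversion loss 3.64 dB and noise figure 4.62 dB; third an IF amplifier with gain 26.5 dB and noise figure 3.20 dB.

Convert to linear (a loss of L dB is a gain of −L dB): F_i = 10^(NF_i/10), G_i = 10^(G_i,dB/10)
  Stage 1: F_1 = 10^(0.394/10) = 1.095, G_1 = 10^(12.8/10) = 19.05
  Stage 2: F_2 = 10^(4.62/10) = 2.897, G_2 = 10^(−3.64/10) = 0.4325
  Stage 3: F_3 = 10^(3.20/10) = 2.089, G_3 = 10^(26.5/10) = 446.7
Friis cascade:
  F = 1.095 + (2.897 − 1)/19.05 + (2.089 − 1)/8.241 = 1.327
NF = 10 log₁₀(1.327) = 1.23 dB

1.23 dB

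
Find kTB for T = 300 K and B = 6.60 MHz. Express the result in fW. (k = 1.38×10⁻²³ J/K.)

P_n = kTB = 1.38×10⁻²³ × 300 × 6.60×10⁶ = 2.73×10⁻¹⁴ W = 27.3 fW

27.3 fW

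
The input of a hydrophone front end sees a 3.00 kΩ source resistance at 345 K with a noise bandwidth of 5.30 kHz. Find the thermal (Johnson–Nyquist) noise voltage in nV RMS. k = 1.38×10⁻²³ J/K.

550 nV

V_n = √(4kTRB)
4kTRB = 4 × 1.38×10⁻²³ × 345 × 3.00×10³ × 5.30×10³ = 3.03×10⁻¹³ V²
V_n = √(3.03×10⁻¹³) = 5.50×10⁻⁷ V = 550 nV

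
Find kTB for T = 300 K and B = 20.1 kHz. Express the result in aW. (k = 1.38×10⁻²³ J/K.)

P_n = kTB = 1.38×10⁻²³ × 300 × 2.01×10⁴ = 8.32×10⁻¹⁷ W = 83.2 aW

83.2 aW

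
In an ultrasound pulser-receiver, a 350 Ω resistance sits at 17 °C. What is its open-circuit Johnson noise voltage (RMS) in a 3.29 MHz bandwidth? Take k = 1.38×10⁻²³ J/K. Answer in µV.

T = 17 °C + 273.15 = 290.15 K
V_n = √(4kTRB)
4kTRB = 4 × 1.38×10⁻²³ × 290.15 × 3.50×10² × 3.29×10⁶ = 1.84×10⁻¹¹ V²
V_n = √(1.84×10⁻¹¹) = 4.29×10⁻⁶ V = 4.29 µV

4.29 µV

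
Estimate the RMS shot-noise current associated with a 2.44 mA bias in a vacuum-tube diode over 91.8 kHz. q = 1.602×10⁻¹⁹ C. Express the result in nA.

8.47 nA

I_n = √(2qI·B)
2qI·B = 2 × 1.602×10⁻¹⁹ × 2.44×10⁻³ × 9.18×10⁴ = 7.18×10⁻¹⁷ A²
I_n = √(7.18×10⁻¹⁷) = 8.47×10⁻⁹ A = 8.47 nA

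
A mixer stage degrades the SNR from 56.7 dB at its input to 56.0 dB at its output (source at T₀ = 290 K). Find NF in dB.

NF (dB) = SNR_in(dB) − SNR_out(dB) when the source is at T₀
NF = 56.7 − 56.0 = 0.7 dB

0.7 dB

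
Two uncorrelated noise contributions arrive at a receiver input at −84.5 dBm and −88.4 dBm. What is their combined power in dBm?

Convert to linear, add, convert back:
P₁ = 3.55×10⁻¹² W, P₂ = 1.45×10⁻¹² W
P_tot = 4.99×10⁻¹² W → 10 log₁₀(P_tot / 10⁻³) = −83.0 dBm

−83.0 dBm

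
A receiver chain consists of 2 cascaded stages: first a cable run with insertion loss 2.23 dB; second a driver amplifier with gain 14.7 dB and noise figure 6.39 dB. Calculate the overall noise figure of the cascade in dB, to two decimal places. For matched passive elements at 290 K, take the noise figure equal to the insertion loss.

Convert to linear (a loss of L dB is a gain of −L dB): F_i = 10^(NF_i/10), G_i = 10^(G_i,dB/10)
  Stage 1: F_1 = 10^(2.23/10) = 1.671, G_1 = 10^(−2.23/10) = 0.5984
  Stage 2: F_2 = 10^(6.39/10) = 4.355, G_2 = 10^(14.7/10) = 29.51
Friis cascade:
  F = 1.671 + (4.355 − 1)/0.5984 = 7.278
NF = 10 log₁₀(7.278) = 8.62 dB

8.62 dB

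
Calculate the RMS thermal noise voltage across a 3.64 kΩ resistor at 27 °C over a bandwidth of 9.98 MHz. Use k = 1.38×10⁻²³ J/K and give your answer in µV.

24.5 µV

T = 27 °C + 273.15 = 300.15 K
V_n = √(4kTRB)
4kTRB = 4 × 1.38×10⁻²³ × 300.15 × 3.64×10³ × 9.98×10⁶ = 6.02×10⁻¹⁰ V²
V_n = √(6.02×10⁻¹⁰) = 2.45×10⁻⁵ V = 24.5 µV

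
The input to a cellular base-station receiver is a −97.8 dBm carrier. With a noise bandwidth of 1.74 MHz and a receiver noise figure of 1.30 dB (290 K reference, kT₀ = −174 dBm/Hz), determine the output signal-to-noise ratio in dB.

12.5 dB

Noise floor: N = −174 + 10 log₁₀(B) + NF
10 log₁₀(1.74×10⁶) = 62.41 dB
N = −174 + 62.41 + 1.30 = −110.29 dBm
SNR = P_sig − N = −97.8 − (−110.29) = 12.49 dB → 12.5 dB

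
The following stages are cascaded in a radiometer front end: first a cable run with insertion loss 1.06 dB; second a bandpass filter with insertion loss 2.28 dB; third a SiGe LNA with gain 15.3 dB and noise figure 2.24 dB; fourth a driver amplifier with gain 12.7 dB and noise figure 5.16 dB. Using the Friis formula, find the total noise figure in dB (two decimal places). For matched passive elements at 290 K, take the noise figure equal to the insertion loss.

Convert to linear (a loss of L dB is a gain of −L dB): F_i = 10^(NF_i/10), G_i = 10^(G_i,dB/10)
  Stage 1: F_1 = 10^(1.06/10) = 1.276, G_1 = 10^(−1.06/10) = 0.7834
  Stage 2: F_2 = 10^(2.28/10) = 1.690, G_2 = 10^(−2.28/10) = 0.5916
  Stage 3: F_3 = 10^(2.24/10) = 1.675, G_3 = 10^(15.3/10) = 33.88
  Stage 4: F_4 = 10^(5.16/10) = 3.281, G_4 = 10^(12.7/10) = 18.62
Friis cascade:
  F = 1.276 + (1.690 − 1)/0.7834 + (1.675 − 1)/0.4634 + (3.281 − 1)/15.70 = 3.759
NF = 10 log₁₀(3.759) = 5.75 dB

5.75 dB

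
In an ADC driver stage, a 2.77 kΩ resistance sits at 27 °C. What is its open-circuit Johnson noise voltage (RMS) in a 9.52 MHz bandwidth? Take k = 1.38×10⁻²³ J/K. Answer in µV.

T = 27 °C + 273.15 = 300.15 K
V_n = √(4kTRB)
4kTRB = 4 × 1.38×10⁻²³ × 300.15 × 2.77×10³ × 9.52×10⁶ = 4.37×10⁻¹⁰ V²
V_n = √(4.37×10⁻¹⁰) = 2.09×10⁻⁵ V = 20.9 µV

20.9 µV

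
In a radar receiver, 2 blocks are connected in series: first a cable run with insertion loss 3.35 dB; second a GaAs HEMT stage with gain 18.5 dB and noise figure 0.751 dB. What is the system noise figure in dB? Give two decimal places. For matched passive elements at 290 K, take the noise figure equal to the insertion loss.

Convert to linear (a loss of L dB is a gain of −L dB): F_i = 10^(NF_i/10), G_i = 10^(G_i,dB/10)
  Stage 1: F_1 = 10^(3.35/10) = 2.163, G_1 = 10^(−3.35/10) = 0.4624
  Stage 2: F_2 = 10^(0.751/10) = 1.189, G_2 = 10^(18.5/10) = 70.79
Friis cascade:
  F = 2.163 + (1.189 − 1)/0.4624 = 2.571
NF = 10 log₁₀(2.571) = 4.10 dB

4.10 dB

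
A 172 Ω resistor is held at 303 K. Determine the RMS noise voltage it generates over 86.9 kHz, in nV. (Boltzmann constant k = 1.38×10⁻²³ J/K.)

V_n = √(4kTRB)
4kTRB = 4 × 1.38×10⁻²³ × 303 × 1.72×10² × 8.69×10⁴ = 2.50×10⁻¹³ V²
V_n = √(2.50×10⁻¹³) = 5.00×10⁻⁷ V = 500 nV

500 nV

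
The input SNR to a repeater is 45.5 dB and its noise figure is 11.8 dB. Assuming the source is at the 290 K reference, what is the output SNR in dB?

By definition F = SNR_in/SNR_out, so in dB: SNR_out = SNR_in − NF
SNR_out = 45.5 − 11.8 = 33.7 dB

33.7 dB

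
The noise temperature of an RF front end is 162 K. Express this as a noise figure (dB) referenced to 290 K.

F = 1 + T_e/T₀ = 1 + 162/290 = 1.55862
NF = 10 log₁₀(1.55862) = 1.93 dB

1.93 dB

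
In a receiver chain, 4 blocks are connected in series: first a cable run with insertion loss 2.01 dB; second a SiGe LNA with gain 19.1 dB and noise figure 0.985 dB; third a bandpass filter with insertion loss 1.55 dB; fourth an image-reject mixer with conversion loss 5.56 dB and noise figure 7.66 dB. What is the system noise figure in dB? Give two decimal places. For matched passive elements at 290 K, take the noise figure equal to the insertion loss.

3.30 dB

Convert to linear (a loss of L dB is a gain of −L dB): F_i = 10^(NF_i/10), G_i = 10^(G_i,dB/10)
  Stage 1: F_1 = 10^(2.01/10) = 1.589, G_1 = 10^(−2.01/10) = 0.6295
  Stage 2: F_2 = 10^(0.985/10) = 1.255, G_2 = 10^(19.1/10) = 81.28
  Stage 3: F_3 = 10^(1.55/10) = 1.429, G_3 = 10^(−1.55/10) = 0.6998
  Stage 4: F_4 = 10^(7.66/10) = 5.834, G_4 = 10^(−5.56/10) = 0.2780
Friis cascade:
  F = 1.589 + (1.255 − 1)/0.6295 + (1.429 − 1)/51.17 + (5.834 − 1)/35.81 = 2.136
NF = 10 log₁₀(2.136) = 3.30 dB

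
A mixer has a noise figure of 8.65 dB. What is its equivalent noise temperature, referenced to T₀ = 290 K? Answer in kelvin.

1835 K

F = 10^(8.65/10) = 7.32825
T_e = (F − 1)·T₀ = (7.32825 − 1) × 290 = 1835 K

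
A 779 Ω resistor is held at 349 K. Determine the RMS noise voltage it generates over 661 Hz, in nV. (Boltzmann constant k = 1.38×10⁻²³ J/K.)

V_n = √(4kTRB)
4kTRB = 4 × 1.38×10⁻²³ × 349 × 7.79×10² × 6.61×10² = 9.92×10⁻¹⁵ V²
V_n = √(9.92×10⁻¹⁵) = 9.96×10⁻⁸ V = 99.6 nV

99.6 nV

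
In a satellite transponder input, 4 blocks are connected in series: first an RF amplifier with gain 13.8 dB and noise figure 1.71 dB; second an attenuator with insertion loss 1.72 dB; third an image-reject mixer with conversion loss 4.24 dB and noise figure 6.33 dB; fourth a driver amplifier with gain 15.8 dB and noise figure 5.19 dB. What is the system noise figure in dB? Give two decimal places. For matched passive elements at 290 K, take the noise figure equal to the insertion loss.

Convert to linear (a loss of L dB is a gain of −L dB): F_i = 10^(NF_i/10), G_i = 10^(G_i,dB/10)
  Stage 1: F_1 = 10^(1.71/10) = 1.483, G_1 = 10^(13.8/10) = 23.99
  Stage 2: F_2 = 10^(1.72/10) = 1.486, G_2 = 10^(−1.72/10) = 0.6730
  Stage 3: F_3 = 10^(6.33/10) = 4.295, G_3 = 10^(−4.24/10) = 0.3767
  Stage 4: F_4 = 10^(5.19/10) = 3.304, G_4 = 10^(15.8/10) = 38.02
Friis cascade:
  F = 1.483 + (1.486 − 1)/23.99 + (4.295 − 1)/16.14 + (3.304 − 1)/6.081 = 2.086
NF = 10 log₁₀(2.086) = 3.19 dB

3.19 dB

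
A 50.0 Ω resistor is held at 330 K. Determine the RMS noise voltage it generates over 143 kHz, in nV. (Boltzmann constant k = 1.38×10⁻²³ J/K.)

361 nV

V_n = √(4kTRB)
4kTRB = 4 × 1.38×10⁻²³ × 330 × 5.00×10¹ × 1.43×10⁵ = 1.30×10⁻¹³ V²
V_n = √(1.30×10⁻¹³) = 3.61×10⁻⁷ V = 361 nV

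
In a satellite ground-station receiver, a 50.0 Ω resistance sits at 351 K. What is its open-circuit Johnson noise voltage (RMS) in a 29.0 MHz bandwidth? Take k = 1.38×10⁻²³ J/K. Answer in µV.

5.30 µV

V_n = √(4kTRB)
4kTRB = 4 × 1.38×10⁻²³ × 351 × 5.00×10¹ × 2.90×10⁷ = 2.81×10⁻¹¹ V²
V_n = √(2.81×10⁻¹¹) = 5.30×10⁻⁶ V = 5.30 µV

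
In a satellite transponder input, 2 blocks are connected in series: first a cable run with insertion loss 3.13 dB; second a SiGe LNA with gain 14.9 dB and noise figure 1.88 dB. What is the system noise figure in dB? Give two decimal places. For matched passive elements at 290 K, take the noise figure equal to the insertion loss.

Convert to linear (a loss of L dB is a gain of −L dB): F_i = 10^(NF_i/10), G_i = 10^(G_i,dB/10)
  Stage 1: F_1 = 10^(3.13/10) = 2.056, G_1 = 10^(−3.13/10) = 0.4864
  Stage 2: F_2 = 10^(1.88/10) = 1.542, G_2 = 10^(14.9/10) = 30.90
Friis cascade:
  F = 2.056 + (1.542 − 1)/0.4864 = 3.170
NF = 10 log₁₀(3.170) = 5.01 dB

5.01 dB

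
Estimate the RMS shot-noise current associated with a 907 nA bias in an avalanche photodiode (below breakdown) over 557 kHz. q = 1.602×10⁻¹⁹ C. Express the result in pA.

I_n = √(2qI·B)
2qI·B = 2 × 1.602×10⁻¹⁹ × 9.07×10⁻⁷ × 5.57×10⁵ = 1.62×10⁻¹⁹ A²
I_n = √(1.62×10⁻¹⁹) = 4.02×10⁻¹⁰ A = 402 pA

402 pA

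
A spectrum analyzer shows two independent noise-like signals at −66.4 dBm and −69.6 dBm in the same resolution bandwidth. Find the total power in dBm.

Convert to linear, add, convert back:
P₁ = 2.29×10⁻¹⁰ W, P₂ = 1.10×10⁻¹⁰ W
P_tot = 3.39×10⁻¹⁰ W → 10 log₁₀(P_tot / 10⁻³) = −64.7 dBm

−64.7 dBm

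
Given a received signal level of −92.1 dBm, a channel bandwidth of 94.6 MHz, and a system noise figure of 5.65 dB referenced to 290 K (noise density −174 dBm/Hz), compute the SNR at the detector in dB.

−3.5 dB

Noise floor: N = −174 + 10 log₁₀(B) + NF
10 log₁₀(9.46×10⁷) = 79.76 dB
N = −174 + 79.76 + 5.65 = −88.59 dBm
SNR = P_sig − N = −92.1 − (−88.59) = −3.51 dB → −3.5 dB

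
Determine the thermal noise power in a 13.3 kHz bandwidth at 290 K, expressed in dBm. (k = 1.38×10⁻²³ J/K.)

P_n = kTB = 1.38×10⁻²³ × 290 × 1.33×10⁴ = 5.32×10⁻¹⁷ W
In dBm: 10 log₁₀(5.32×10⁻¹⁷ / 10⁻³) = −132.7 dBm

−132.7 dBm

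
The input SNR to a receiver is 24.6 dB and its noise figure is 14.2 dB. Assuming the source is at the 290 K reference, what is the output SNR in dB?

10.4 dB

By definition F = SNR_in/SNR_out, so in dB: SNR_out = SNR_in − NF
SNR_out = 24.6 − 14.2 = 10.4 dB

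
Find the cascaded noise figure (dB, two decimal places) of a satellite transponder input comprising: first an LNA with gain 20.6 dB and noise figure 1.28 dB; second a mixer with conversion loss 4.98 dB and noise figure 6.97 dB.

1.39 dB

Convert to linear (a loss of L dB is a gain of −L dB): F_i = 10^(NF_i/10), G_i = 10^(G_i,dB/10)
  Stage 1: F_1 = 10^(1.28/10) = 1.343, G_1 = 10^(20.6/10) = 114.8
  Stage 2: F_2 = 10^(6.97/10) = 4.977, G_2 = 10^(−4.98/10) = 0.3177
Friis cascade:
  F = 1.343 + (4.977 − 1)/114.8 = 1.377
NF = 10 log₁₀(1.377) = 1.39 dB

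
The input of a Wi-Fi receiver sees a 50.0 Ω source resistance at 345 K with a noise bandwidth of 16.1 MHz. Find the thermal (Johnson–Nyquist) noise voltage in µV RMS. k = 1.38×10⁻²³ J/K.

3.92 µV

V_n = √(4kTRB)
4kTRB = 4 × 1.38×10⁻²³ × 345 × 5.00×10¹ × 1.61×10⁷ = 1.53×10⁻¹¹ V²
V_n = √(1.53×10⁻¹¹) = 3.92×10⁻⁶ V = 3.92 µV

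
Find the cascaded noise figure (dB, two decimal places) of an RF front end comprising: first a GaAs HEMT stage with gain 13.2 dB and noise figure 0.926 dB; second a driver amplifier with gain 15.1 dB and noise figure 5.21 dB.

Convert to linear (a loss of L dB is a gain of −L dB): F_i = 10^(NF_i/10), G_i = 10^(G_i,dB/10)
  Stage 1: F_1 = 10^(0.926/10) = 1.238, G_1 = 10^(13.2/10) = 20.89
  Stage 2: F_2 = 10^(5.21/10) = 3.319, G_2 = 10^(15.1/10) = 32.36
Friis cascade:
  F = 1.238 + (3.319 − 1)/20.89 = 1.349
NF = 10 log₁₀(1.349) = 1.30 dB

1.30 dB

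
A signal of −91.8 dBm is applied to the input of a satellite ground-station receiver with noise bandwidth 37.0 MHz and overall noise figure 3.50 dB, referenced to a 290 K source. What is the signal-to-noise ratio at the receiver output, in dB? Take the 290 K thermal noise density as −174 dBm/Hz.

3.0 dB

Noise floor: N = −174 + 10 log₁₀(B) + NF
10 log₁₀(3.70×10⁷) = 75.68 dB
N = −174 + 75.68 + 3.50 = −94.82 dBm
SNR = P_sig − N = −91.8 − (−94.82) = 3.02 dB → 3.0 dB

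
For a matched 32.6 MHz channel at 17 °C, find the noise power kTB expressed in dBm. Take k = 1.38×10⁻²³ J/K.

−98.8 dBm

T = 17 °C + 273.15 = 290.15 K
P_n = kTB = 1.38×10⁻²³ × 290.15 × 3.26×10⁷ = 1.31×10⁻¹³ W
In dBm: 10 log₁₀(1.31×10⁻¹³ / 10⁻³) = −98.8 dBm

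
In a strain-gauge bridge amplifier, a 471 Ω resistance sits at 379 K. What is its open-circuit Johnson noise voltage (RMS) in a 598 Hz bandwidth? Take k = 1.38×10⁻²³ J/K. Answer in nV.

76.8 nV

V_n = √(4kTRB)
4kTRB = 4 × 1.38×10⁻²³ × 379 × 4.71×10² × 5.98×10² = 5.89×10⁻¹⁵ V²
V_n = √(5.89×10⁻¹⁵) = 7.68×10⁻⁸ V = 76.8 nV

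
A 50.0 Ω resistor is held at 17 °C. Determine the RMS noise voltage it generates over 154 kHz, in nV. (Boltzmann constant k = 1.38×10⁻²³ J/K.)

351 nV

T = 17 °C + 273.15 = 290.15 K
V_n = √(4kTRB)
4kTRB = 4 × 1.38×10⁻²³ × 290.15 × 5.00×10¹ × 1.54×10⁵ = 1.23×10⁻¹³ V²
V_n = √(1.23×10⁻¹³) = 3.51×10⁻⁷ V = 351 nV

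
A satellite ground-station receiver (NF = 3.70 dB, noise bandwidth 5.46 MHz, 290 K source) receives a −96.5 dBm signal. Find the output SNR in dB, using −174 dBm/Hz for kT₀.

Noise floor: N = −174 + 10 log₁₀(B) + NF
10 log₁₀(5.46×10⁶) = 67.37 dB
N = −174 + 67.37 + 3.70 = −102.93 dBm
SNR = P_sig − N = −96.5 − (−102.93) = 6.43 dB → 6.4 dB

6.4 dB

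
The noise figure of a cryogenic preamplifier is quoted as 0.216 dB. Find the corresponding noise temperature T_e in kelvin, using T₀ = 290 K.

14.8 K

F = 10^(0.216/10) = 1.05099
T_e = (F − 1)·T₀ = (1.05099 − 1) × 290 = 14.8 K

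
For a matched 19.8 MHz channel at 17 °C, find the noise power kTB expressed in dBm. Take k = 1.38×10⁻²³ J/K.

T = 17 °C + 273.15 = 290.15 K
P_n = kTB = 1.38×10⁻²³ × 290.15 × 1.98×10⁷ = 7.93×10⁻¹⁴ W
In dBm: 10 log₁₀(7.93×10⁻¹⁴ / 10⁻³) = −101.0 dBm

−101.0 dBm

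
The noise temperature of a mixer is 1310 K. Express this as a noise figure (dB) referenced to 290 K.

7.42 dB

F = 1 + T_e/T₀ = 1 + 1310/290 = 5.51724
NF = 10 log₁₀(5.51724) = 7.42 dB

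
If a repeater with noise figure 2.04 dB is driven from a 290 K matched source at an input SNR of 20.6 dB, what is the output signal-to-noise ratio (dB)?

18.56 dB

By definition F = SNR_in/SNR_out, so in dB: SNR_out = SNR_in − NF
SNR_out = 20.6 − 2.04 = 18.56 dB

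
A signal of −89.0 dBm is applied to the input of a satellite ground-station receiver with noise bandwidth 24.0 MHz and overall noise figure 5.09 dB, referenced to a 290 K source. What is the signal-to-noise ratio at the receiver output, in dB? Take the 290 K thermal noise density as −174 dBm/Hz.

Noise floor: N = −174 + 10 log₁₀(B) + NF
10 log₁₀(2.40×10⁷) = 73.8 dB
N = −174 + 73.8 + 5.09 = −95.11 dBm
SNR = P_sig − N = −89.0 − (−95.11) = 6.11 dB → 6.1 dB

6.1 dB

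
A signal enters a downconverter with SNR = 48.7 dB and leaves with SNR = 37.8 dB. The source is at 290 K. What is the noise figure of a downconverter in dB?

10.9 dB

NF (dB) = SNR_in(dB) − SNR_out(dB) when the source is at T₀
NF = 48.7 − 37.8 = 10.9 dB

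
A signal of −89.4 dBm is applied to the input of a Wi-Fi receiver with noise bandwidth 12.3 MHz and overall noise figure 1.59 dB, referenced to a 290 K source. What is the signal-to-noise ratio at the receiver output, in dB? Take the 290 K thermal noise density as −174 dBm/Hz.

12.1 dB

Noise floor: N = −174 + 10 log₁₀(B) + NF
10 log₁₀(1.23×10⁷) = 70.9 dB
N = −174 + 70.9 + 1.59 = −101.51 dBm
SNR = P_sig − N = −89.4 − (−101.51) = 12.11 dB → 12.1 dB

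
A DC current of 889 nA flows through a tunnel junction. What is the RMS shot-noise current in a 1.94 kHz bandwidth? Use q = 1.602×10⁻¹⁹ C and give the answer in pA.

23.5 pA

I_n = √(2qI·B)
2qI·B = 2 × 1.602×10⁻¹⁹ × 8.89×10⁻⁷ × 1.94×10³ = 5.53×10⁻²² A²
I_n = √(5.53×10⁻²²) = 2.35×10⁻¹¹ A = 23.5 pA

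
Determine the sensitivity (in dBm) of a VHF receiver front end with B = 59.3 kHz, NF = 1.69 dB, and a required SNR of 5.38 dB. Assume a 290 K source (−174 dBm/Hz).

Sensitivity = −174 + 10 log₁₀(B) + NF + SNR_min
= −174 + 47.73 + 1.69 + 5.38
= −119.20 dBm → −119.2 dBm

−119.2 dBm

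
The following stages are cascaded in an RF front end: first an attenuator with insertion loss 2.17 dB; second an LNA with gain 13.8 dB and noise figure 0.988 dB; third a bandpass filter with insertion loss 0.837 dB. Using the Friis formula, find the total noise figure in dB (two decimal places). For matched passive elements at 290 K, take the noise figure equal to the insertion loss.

Convert to linear (a loss of L dB is a gain of −L dB): F_i = 10^(NF_i/10), G_i = 10^(G_i,dB/10)
  Stage 1: F_1 = 10^(2.17/10) = 1.648, G_1 = 10^(−2.17/10) = 0.6067
  Stage 2: F_2 = 10^(0.988/10) = 1.255, G_2 = 10^(13.8/10) = 23.99
  Stage 3: F_3 = 10^(0.837/10) = 1.213, G_3 = 10^(−0.837/10) = 0.8247
Friis cascade:
  F = 1.648 + (1.255 − 1)/0.6067 + (1.213 − 1)/14.55 = 2.084
NF = 10 log₁₀(2.084) = 3.19 dB

3.19 dB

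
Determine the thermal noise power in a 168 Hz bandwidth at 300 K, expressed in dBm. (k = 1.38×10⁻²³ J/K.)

P_n = kTB = 1.38×10⁻²³ × 300 × 1.68×10² = 6.96×10⁻¹⁹ W
In dBm: 10 log₁₀(6.96×10⁻¹⁹ / 10⁻³) = −151.6 dBm

−151.6 dBm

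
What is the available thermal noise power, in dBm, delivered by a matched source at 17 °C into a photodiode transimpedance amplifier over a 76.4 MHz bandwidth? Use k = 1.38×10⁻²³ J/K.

T = 17 °C + 273.15 = 290.15 K
P_n = kTB = 1.38×10⁻²³ × 290.15 × 7.64×10⁷ = 3.06×10⁻¹³ W
In dBm: 10 log₁₀(3.06×10⁻¹³ / 10⁻³) = −95.1 dBm

−95.1 dBm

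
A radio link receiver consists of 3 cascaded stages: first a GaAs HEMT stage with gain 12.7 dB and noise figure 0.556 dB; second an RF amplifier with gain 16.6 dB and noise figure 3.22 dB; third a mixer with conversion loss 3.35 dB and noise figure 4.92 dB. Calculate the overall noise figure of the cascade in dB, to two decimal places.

Convert to linear (a loss of L dB is a gain of −L dB): F_i = 10^(NF_i/10), G_i = 10^(G_i,dB/10)
  Stage 1: F_1 = 10^(0.556/10) = 1.137, G_1 = 10^(12.7/10) = 18.62
  Stage 2: F_2 = 10^(3.22/10) = 2.099, G_2 = 10^(16.6/10) = 45.71
  Stage 3: F_3 = 10^(4.92/10) = 3.105, G_3 = 10^(−3.35/10) = 0.4624
Friis cascade:
  F = 1.137 + (2.099 − 1)/18.62 + (3.105 − 1)/851.1 = 1.198
NF = 10 log₁₀(1.198) = 0.78 dB

0.78 dB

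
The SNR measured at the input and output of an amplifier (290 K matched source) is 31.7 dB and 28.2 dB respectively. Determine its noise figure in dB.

NF (dB) = SNR_in(dB) − SNR_out(dB) when the source is at T₀
NF = 31.7 − 28.2 = 3.5 dB

3.5 dB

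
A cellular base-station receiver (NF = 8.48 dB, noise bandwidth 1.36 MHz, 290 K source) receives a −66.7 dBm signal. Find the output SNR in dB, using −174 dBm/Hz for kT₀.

37.5 dB

Noise floor: N = −174 + 10 log₁₀(B) + NF
10 log₁₀(1.36×10⁶) = 61.34 dB
N = −174 + 61.34 + 8.48 = −104.18 dBm
SNR = P_sig − N = −66.7 − (−104.18) = 37.48 dB → 37.5 dB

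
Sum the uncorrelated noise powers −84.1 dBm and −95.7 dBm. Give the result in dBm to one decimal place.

−83.8 dBm

Convert to linear, add, convert back:
P₁ = 3.89×10⁻¹² W, P₂ = 2.69×10⁻¹³ W
P_tot = 4.16×10⁻¹² W → 10 log₁₀(P_tot / 10⁻³) = −83.8 dBm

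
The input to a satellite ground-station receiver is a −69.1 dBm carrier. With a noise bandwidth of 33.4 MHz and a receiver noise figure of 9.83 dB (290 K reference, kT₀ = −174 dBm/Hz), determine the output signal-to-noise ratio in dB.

Noise floor: N = −174 + 10 log₁₀(B) + NF
10 log₁₀(3.34×10⁷) = 75.24 dB
N = −174 + 75.24 + 9.83 = −88.93 dBm
SNR = P_sig − N = −69.1 − (−88.93) = 19.83 dB → 19.8 dB

19.8 dB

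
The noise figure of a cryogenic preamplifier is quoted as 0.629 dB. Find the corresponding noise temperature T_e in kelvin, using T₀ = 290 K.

45.2 K

F = 10^(0.629/10) = 1.15585
T_e = (F − 1)·T₀ = (1.15585 − 1) × 290 = 45.2 K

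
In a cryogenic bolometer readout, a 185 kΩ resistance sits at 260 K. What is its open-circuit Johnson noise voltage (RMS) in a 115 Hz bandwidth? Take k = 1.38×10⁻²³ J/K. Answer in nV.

553 nV

V_n = √(4kTRB)
4kTRB = 4 × 1.38×10⁻²³ × 260 × 1.85×10⁵ × 1.15×10² = 3.05×10⁻¹³ V²
V_n = √(3.05×10⁻¹³) = 5.53×10⁻⁷ V = 553 nV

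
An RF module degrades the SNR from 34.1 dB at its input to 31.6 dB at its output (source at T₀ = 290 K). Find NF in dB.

NF (dB) = SNR_in(dB) − SNR_out(dB) when the source is at T₀
NF = 34.1 − 31.6 = 2.5 dB

2.5 dB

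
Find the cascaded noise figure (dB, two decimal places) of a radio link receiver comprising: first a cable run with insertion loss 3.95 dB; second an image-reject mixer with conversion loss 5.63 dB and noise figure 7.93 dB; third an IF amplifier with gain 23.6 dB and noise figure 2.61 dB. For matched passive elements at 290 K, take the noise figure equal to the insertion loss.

Convert to linear (a loss of L dB is a gain of −L dB): F_i = 10^(NF_i/10), G_i = 10^(G_i,dB/10)
  Stage 1: F_1 = 10^(3.95/10) = 2.483, G_1 = 10^(−3.95/10) = 0.4027
  Stage 2: F_2 = 10^(7.93/10) = 6.209, G_2 = 10^(−5.63/10) = 0.2735
  Stage 3: F_3 = 10^(2.61/10) = 1.824, G_3 = 10^(23.6/10) = 229.1
Friis cascade:
  F = 2.483 + (6.209 − 1)/0.4027 + (1.824 − 1)/0.1102 = 22.90
NF = 10 log₁₀(22.90) = 13.60 dB

13.60 dB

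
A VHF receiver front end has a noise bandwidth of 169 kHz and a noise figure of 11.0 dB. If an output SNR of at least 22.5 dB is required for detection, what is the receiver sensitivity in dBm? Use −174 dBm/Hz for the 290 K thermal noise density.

Sensitivity = −174 + 10 log₁₀(B) + NF + SNR_min
= −174 + 52.28 + 11.0 + 22.5
= −88.22 dBm → −88.2 dBm

−88.2 dBm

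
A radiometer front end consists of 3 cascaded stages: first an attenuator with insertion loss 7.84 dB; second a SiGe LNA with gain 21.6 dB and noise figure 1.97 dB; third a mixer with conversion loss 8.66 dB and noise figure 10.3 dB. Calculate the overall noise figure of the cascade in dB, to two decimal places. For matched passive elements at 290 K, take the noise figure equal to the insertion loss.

9.99 dB

Convert to linear (a loss of L dB is a gain of −L dB): F_i = 10^(NF_i/10), G_i = 10^(G_i,dB/10)
  Stage 1: F_1 = 10^(7.84/10) = 6.081, G_1 = 10^(−7.84/10) = 0.1644
  Stage 2: F_2 = 10^(1.97/10) = 1.574, G_2 = 10^(21.6/10) = 144.5
  Stage 3: F_3 = 10^(10.3/10) = 10.72, G_3 = 10^(−8.66/10) = 0.1361
Friis cascade:
  F = 6.081 + (1.574 − 1)/0.1644 + (10.72 − 1)/23.77 = 9.981
NF = 10 log₁₀(9.981) = 9.99 dB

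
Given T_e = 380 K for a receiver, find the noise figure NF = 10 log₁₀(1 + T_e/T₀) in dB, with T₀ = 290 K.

3.64 dB

F = 1 + T_e/T₀ = 1 + 380/290 = 2.31034
NF = 10 log₁₀(2.31034) = 3.64 dB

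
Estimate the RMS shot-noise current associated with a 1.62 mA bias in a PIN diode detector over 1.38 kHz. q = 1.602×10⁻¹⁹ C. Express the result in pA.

I_n = √(2qI·B)
2qI·B = 2 × 1.602×10⁻¹⁹ × 1.62×10⁻³ × 1.38×10³ = 7.16×10⁻¹⁹ A²
I_n = √(7.16×10⁻¹⁹) = 8.46×10⁻¹⁰ A = 846 pA

846 pA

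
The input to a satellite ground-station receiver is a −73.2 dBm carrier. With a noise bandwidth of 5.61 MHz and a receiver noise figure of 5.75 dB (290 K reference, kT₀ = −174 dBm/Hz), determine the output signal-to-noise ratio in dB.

27.6 dB

Noise floor: N = −174 + 10 log₁₀(B) + NF
10 log₁₀(5.61×10⁶) = 67.49 dB
N = −174 + 67.49 + 5.75 = −100.76 dBm
SNR = P_sig − N = −73.2 − (−100.76) = 27.56 dB → 27.6 dB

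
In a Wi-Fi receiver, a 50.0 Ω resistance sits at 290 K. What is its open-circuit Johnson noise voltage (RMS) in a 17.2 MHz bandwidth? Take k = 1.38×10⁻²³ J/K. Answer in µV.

V_n = √(4kTRB)
4kTRB = 4 × 1.38×10⁻²³ × 290 × 5.00×10¹ × 1.72×10⁷ = 1.38×10⁻¹¹ V²
V_n = √(1.38×10⁻¹¹) = 3.71×10⁻⁶ V = 3.71 µV

3.71 µV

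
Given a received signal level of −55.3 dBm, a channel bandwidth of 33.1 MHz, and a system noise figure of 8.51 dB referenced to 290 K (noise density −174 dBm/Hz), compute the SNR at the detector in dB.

Noise floor: N = −174 + 10 log₁₀(B) + NF
10 log₁₀(3.31×10⁷) = 75.2 dB
N = −174 + 75.2 + 8.51 = −90.29 dBm
SNR = P_sig − N = −55.3 − (−90.29) = 34.99 dB → 35.0 dB

35.0 dB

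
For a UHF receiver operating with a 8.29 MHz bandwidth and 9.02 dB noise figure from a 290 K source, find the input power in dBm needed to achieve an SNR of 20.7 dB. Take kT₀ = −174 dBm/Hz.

−75.1 dBm

Sensitivity = −174 + 10 log₁₀(B) + NF + SNR_min
= −174 + 69.19 + 9.02 + 20.7
= −75.09 dBm → −75.1 dBm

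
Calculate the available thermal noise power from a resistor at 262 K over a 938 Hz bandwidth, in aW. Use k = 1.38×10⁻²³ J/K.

P_n = kTB = 1.38×10⁻²³ × 262 × 9.38×10² = 3.39×10⁻¹⁸ W = 3.39 aW

3.39 aW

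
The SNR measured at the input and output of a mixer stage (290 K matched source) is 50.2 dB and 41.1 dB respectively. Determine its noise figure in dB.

NF (dB) = SNR_in(dB) − SNR_out(dB) when the source is at T₀
NF = 50.2 − 41.1 = 9.1 dB

9.1 dB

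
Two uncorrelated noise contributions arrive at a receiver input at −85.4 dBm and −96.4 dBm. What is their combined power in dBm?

−85.1 dBm

Convert to linear, add, convert back:
P₁ = 2.88×10⁻¹² W, P₂ = 2.29×10⁻¹³ W
P_tot = 3.11×10⁻¹² W → 10 log₁₀(P_tot / 10⁻³) = −85.1 dBm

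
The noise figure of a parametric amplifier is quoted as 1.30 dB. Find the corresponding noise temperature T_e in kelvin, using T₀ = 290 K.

101 K

F = 10^(1.30/10) = 1.34896
T_e = (F − 1)·T₀ = (1.34896 − 1) × 290 = 101 K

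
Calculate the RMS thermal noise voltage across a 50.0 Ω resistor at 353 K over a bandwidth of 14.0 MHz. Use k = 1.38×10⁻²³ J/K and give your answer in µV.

3.69 µV

V_n = √(4kTRB)
4kTRB = 4 × 1.38×10⁻²³ × 353 × 5.00×10¹ × 1.40×10⁷ = 1.36×10⁻¹¹ V²
V_n = √(1.36×10⁻¹¹) = 3.69×10⁻⁶ V = 3.69 µV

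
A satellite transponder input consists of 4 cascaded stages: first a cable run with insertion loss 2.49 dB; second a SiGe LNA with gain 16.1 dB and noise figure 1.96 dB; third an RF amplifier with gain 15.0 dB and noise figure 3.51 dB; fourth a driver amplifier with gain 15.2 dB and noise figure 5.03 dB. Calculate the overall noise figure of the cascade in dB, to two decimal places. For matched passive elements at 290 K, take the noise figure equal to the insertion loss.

4.54 dB

Convert to linear (a loss of L dB is a gain of −L dB): F_i = 10^(NF_i/10), G_i = 10^(G_i,dB/10)
  Stage 1: F_1 = 10^(2.49/10) = 1.774, G_1 = 10^(−2.49/10) = 0.5636
  Stage 2: F_2 = 10^(1.96/10) = 1.570, G_2 = 10^(16.1/10) = 40.74
  Stage 3: F_3 = 10^(3.51/10) = 2.244, G_3 = 10^(15.0/10) = 31.62
  Stage 4: F_4 = 10^(5.03/10) = 3.184, G_4 = 10^(15.2/10) = 33.11
Friis cascade:
  F = 1.774 + (1.570 − 1)/0.5636 + (2.244 − 1)/22.96 + (3.184 − 1)/726.1 = 2.843
NF = 10 log₁₀(2.843) = 4.54 dB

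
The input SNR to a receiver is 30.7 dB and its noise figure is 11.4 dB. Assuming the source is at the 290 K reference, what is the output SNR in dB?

19.3 dB

By definition F = SNR_in/SNR_out, so in dB: SNR_out = SNR_in − NF
SNR_out = 30.7 − 11.4 = 19.3 dB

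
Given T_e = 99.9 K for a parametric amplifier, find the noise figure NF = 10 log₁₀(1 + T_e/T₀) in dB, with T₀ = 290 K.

1.29 dB

F = 1 + T_e/T₀ = 1 + 99.9/290 = 1.34448
NF = 10 log₁₀(1.34448) = 1.29 dB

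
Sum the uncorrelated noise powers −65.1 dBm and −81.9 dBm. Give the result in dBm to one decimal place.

−65.0 dBm

Convert to linear, add, convert back:
P₁ = 3.09×10⁻¹⁰ W, P₂ = 6.46×10⁻¹² W
P_tot = 3.15×10⁻¹⁰ W → 10 log₁₀(P_tot / 10⁻³) = −65.0 dBm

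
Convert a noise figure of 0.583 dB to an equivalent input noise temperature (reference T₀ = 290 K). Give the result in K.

41.7 K

F = 10^(0.583/10) = 1.14367
T_e = (F − 1)·T₀ = (1.14367 − 1) × 290 = 41.7 K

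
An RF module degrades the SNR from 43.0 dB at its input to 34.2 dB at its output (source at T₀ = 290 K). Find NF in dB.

NF (dB) = SNR_in(dB) − SNR_out(dB) when the source is at T₀
NF = 43.0 − 34.2 = 8.8 dB

8.8 dB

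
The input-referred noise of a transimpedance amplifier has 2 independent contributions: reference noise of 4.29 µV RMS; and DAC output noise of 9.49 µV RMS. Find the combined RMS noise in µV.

10.4 µV

Uncorrelated sources add in power (mean-square): V_tot = √(ΣV_i²)
V_tot = √[(4.29×10⁻⁶)² + (9.49×10⁻⁶)²] = 1.04×10⁻⁵ V = 10.4 µV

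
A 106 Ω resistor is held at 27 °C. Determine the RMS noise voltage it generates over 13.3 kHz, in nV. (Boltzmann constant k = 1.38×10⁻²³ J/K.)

153 nV

T = 27 °C + 273.15 = 300.15 K
V_n = √(4kTRB)
4kTRB = 4 × 1.38×10⁻²³ × 300.15 × 1.06×10² × 1.33×10⁴ = 2.34×10⁻¹⁴ V²
V_n = √(2.34×10⁻¹⁴) = 1.53×10⁻⁷ V = 153 nV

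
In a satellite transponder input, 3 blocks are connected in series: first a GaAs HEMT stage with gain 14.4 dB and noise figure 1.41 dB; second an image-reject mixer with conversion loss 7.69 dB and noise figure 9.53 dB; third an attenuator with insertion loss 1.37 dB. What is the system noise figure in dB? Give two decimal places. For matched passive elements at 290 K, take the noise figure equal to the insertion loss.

2.44 dB

Convert to linear (a loss of L dB is a gain of −L dB): F_i = 10^(NF_i/10), G_i = 10^(G_i,dB/10)
  Stage 1: F_1 = 10^(1.41/10) = 1.384, G_1 = 10^(14.4/10) = 27.54
  Stage 2: F_2 = 10^(9.53/10) = 8.974, G_2 = 10^(−7.69/10) = 0.1702
  Stage 3: F_3 = 10^(1.37/10) = 1.371, G_3 = 10^(−1.37/10) = 0.7295
Friis cascade:
  F = 1.384 + (8.974 − 1)/27.54 + (1.371 − 1)/4.688 = 1.752
NF = 10 log₁₀(1.752) = 2.44 dB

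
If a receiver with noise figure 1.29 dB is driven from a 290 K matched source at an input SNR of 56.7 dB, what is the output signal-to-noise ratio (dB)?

By definition F = SNR_in/SNR_out, so in dB: SNR_out = SNR_in − NF
SNR_out = 56.7 − 1.29 = 55.41 dB

55.41 dB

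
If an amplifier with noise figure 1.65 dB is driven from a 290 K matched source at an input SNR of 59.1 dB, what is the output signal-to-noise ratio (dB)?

57.45 dB

By definition F = SNR_in/SNR_out, so in dB: SNR_out = SNR_in − NF
SNR_out = 59.1 − 1.65 = 57.45 dB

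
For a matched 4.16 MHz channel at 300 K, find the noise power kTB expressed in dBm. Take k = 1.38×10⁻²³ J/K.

−107.6 dBm

P_n = kTB = 1.38×10⁻²³ × 300 × 4.16×10⁶ = 1.72×10⁻¹⁴ W
In dBm: 10 log₁₀(1.72×10⁻¹⁴ / 10⁻³) = −107.6 dBm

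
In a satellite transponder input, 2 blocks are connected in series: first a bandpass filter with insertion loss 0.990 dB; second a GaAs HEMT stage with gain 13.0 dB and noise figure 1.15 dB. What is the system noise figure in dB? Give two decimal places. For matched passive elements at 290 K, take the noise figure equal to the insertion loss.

2.14 dB

Convert to linear (a loss of L dB is a gain of −L dB): F_i = 10^(NF_i/10), G_i = 10^(G_i,dB/10)
  Stage 1: F_1 = 10^(0.990/10) = 1.256, G_1 = 10^(−0.990/10) = 0.7962
  Stage 2: F_2 = 10^(1.15/10) = 1.303, G_2 = 10^(13.0/10) = 19.95
Friis cascade:
  F = 1.256 + (1.303 − 1)/0.7962 = 1.637
NF = 10 log₁₀(1.637) = 2.14 dB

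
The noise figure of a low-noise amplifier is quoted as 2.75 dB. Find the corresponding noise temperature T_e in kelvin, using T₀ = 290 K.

256 K

F = 10^(2.75/10) = 1.88365
T_e = (F − 1)·T₀ = (1.88365 − 1) × 290 = 256 K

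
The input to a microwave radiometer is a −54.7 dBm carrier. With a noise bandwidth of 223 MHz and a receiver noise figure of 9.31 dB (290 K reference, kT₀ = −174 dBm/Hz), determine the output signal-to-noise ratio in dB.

26.5 dB

Noise floor: N = −174 + 10 log₁₀(B) + NF
10 log₁₀(2.23×10⁸) = 83.48 dB
N = −174 + 83.48 + 9.31 = −81.21 dBm
SNR = P_sig − N = −54.7 − (−81.21) = 26.51 dB → 26.5 dB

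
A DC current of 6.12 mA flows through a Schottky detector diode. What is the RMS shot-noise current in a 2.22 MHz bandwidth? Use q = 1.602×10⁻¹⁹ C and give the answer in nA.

I_n = √(2qI·B)
2qI·B = 2 × 1.602×10⁻¹⁹ × 6.12×10⁻³ × 2.22×10⁶ = 4.35×10⁻¹⁵ A²
I_n = √(4.35×10⁻¹⁵) = 6.60×10⁻⁸ A = 66.0 nA

66.0 nA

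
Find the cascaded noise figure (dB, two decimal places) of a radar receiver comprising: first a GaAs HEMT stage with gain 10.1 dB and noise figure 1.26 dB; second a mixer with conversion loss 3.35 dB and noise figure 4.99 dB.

Convert to linear (a loss of L dB is a gain of −L dB): F_i = 10^(NF_i/10), G_i = 10^(G_i,dB/10)
  Stage 1: F_1 = 10^(1.26/10) = 1.337, G_1 = 10^(10.1/10) = 10.23
  Stage 2: F_2 = 10^(4.99/10) = 3.155, G_2 = 10^(−3.35/10) = 0.4624
Friis cascade:
  F = 1.337 + (3.155 − 1)/10.23 = 1.547
NF = 10 log₁₀(1.547) = 1.90 dB

1.90 dB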